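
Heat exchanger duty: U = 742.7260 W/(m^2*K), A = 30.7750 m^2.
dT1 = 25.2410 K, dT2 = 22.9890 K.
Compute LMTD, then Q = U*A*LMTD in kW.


LMTD = 24.0975 K
Q = 742.7260 * 30.7750 * 24.0975 = 550805.2053 W = 550.8052 kW

550.8052 kW


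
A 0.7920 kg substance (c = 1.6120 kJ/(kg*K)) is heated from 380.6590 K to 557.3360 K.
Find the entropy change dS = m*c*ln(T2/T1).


T2/T1 = 1.4641
ln(T2/T1) = 0.3813
dS = 0.7920 * 1.6120 * 0.3813 = 0.4868 kJ/K

0.4868 kJ/K


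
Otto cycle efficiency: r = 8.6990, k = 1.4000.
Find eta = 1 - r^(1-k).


r^(k-1) = 2.3757
eta = 1 - 1/2.3757 = 0.5791 = 57.9068%

57.9068%


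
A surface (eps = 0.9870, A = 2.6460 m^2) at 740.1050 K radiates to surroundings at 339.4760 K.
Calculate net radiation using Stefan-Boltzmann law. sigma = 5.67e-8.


T^4 = 3.0004e+11
Tsurr^4 = 1.3281e+10
Q = 0.9870 * 5.67e-8 * 2.6460 * 2.8675e+11 = 42462.0326 W

42462.0326 W


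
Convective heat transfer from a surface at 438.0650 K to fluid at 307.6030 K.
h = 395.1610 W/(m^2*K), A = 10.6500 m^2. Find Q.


dT = 130.4620 K
Q = 395.1610 * 10.6500 * 130.4620 = 549044.7152 W

549044.7152 W


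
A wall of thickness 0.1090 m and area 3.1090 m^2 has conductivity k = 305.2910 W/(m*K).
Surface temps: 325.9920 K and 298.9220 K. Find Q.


dT = 27.0700 K
Q = 305.2910 * 3.1090 * 27.0700 / 0.1090 = 235720.0265 W

235720.0265 W


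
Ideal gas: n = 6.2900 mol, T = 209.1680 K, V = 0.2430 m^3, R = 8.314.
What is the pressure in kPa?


P = nRT/V = 6.2900 * 8.314 * 209.1680 / 0.2430
= 10938.4531 / 0.2430 = 45014.2103 Pa = 45.0142 kPa

45.0142 kPa


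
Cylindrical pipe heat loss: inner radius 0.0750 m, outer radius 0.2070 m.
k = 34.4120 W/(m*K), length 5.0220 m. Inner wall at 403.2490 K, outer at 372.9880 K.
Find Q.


dT = 30.2610 K
ln(ro/ri) = 1.0152
Q = 2*pi*34.4120*5.0220*30.2610 / 1.0152 = 32365.7021 W

32365.7021 W


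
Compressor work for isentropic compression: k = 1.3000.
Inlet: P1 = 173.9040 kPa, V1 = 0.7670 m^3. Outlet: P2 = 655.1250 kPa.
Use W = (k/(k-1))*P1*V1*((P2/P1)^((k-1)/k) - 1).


(k-1)/k = 0.2308
(P2/P1)^exp = 1.3581
W = 4.3333 * 173.9040 * 0.7670 * (1.3581 - 1) = 206.9718 kJ

206.9718 kJ


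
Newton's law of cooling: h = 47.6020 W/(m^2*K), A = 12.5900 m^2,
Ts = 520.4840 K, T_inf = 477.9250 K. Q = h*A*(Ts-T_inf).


dT = 42.5590 K
Q = 47.6020 * 12.5900 * 42.5590 = 25505.9994 W

25505.9994 W


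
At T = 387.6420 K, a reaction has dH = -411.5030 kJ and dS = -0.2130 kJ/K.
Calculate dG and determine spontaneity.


T*dS = 387.6420 * -0.2130 = -82.5677 kJ
dG = -411.5030 + 82.5677 = -328.9353 kJ (spontaneous)

dG = -328.9353 kJ, spontaneous


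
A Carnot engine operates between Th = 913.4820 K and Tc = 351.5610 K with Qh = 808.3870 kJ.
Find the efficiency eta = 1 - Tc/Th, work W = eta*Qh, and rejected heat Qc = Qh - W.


eta = 1 - 351.5610/913.4820 = 0.6151
W = 0.6151 * 808.3870 = 497.2727 kJ
Qc = 808.3870 - 497.2727 = 311.1143 kJ

eta = 61.5142%, W = 497.2727 kJ, Qc = 311.1143 kJ


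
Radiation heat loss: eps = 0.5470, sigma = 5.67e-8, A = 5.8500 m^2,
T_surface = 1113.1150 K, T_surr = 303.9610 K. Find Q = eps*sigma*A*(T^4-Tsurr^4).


T^4 = 1.5352e+12
Tsurr^4 = 8.5363e+09
Q = 0.5470 * 5.67e-8 * 5.8500 * 1.5266e+12 = 276990.4353 W

276990.4353 W


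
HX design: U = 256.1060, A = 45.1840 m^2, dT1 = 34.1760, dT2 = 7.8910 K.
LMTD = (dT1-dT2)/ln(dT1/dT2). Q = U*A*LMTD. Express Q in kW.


LMTD = 17.9322 K
Q = 256.1060 * 45.1840 * 17.9322 = 207509.2510 W = 207.5093 kW

207.5093 kW


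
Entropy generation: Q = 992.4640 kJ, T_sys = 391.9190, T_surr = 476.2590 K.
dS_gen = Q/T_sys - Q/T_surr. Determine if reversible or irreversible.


dS_sys = 992.4640/391.9190 = 2.5323 kJ/K
dS_surr = -992.4640/476.2590 = -2.0839 kJ/K
dS_gen = 2.5323 - 2.0839 = 0.4484 kJ/K (irreversible)

dS_gen = 0.4484 kJ/K, irreversible


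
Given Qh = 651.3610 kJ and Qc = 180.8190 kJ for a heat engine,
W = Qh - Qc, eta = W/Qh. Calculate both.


W = 651.3610 - 180.8190 = 470.5420 kJ
eta = 470.5420 / 651.3610 = 0.7224 = 72.2398%

W = 470.5420 kJ, eta = 72.2398%


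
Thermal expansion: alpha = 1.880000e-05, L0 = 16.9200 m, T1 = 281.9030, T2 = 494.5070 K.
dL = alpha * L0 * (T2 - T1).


dT = 212.6040 K
dL = 1.880000e-05 * 16.9200 * 212.6040 = 0.067628 m
L_final = 16.987628 m

dL = 0.067628 m


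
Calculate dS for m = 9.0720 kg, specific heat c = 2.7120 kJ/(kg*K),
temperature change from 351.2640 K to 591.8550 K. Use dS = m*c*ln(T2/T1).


T2/T1 = 1.6849
ln(T2/T1) = 0.5217
dS = 9.0720 * 2.7120 * 0.5217 = 12.8361 kJ/K

12.8361 kJ/K


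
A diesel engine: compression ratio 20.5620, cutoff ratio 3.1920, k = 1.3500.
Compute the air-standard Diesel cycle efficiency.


r^(k-1) = 2.8812
rc^k = 4.7916
eta = 0.5553 = 55.5286%

55.5286%


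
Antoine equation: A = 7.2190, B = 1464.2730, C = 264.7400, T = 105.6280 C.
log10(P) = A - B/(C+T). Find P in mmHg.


C+T = 370.3680
B/(C+T) = 3.9536
log10(P) = 7.2190 - 3.9536 = 3.2654
P = 10^3.2654 = 1842.6277 mmHg

1842.6277 mmHg


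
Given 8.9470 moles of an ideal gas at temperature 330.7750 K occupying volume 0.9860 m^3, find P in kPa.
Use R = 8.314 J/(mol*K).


P = nRT/V = 8.9470 * 8.314 * 330.7750 / 0.9860
= 24604.8168 / 0.9860 = 24954.1752 Pa = 24.9542 kPa

24.9542 kPa


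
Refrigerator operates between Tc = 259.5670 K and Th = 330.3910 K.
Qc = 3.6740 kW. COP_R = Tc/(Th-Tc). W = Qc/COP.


COP = 259.5670 / 70.8240 = 3.6650
W = 3.6740 / 3.6650 = 1.0025 kW

COP = 3.6650, W = 1.0025 kW


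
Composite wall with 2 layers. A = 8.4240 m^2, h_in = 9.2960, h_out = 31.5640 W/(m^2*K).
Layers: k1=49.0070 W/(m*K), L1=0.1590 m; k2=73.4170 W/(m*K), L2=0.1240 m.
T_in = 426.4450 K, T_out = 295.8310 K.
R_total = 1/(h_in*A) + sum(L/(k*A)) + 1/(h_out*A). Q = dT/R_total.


R_conv_in = 1/(9.2960*8.4240) = 0.0128
R_1 = 0.1590/(49.0070*8.4240) = 0.0004
R_2 = 0.1240/(73.4170*8.4240) = 0.0002
R_conv_out = 1/(31.5640*8.4240) = 0.0038
R_total = 0.0171 K/W
Q = 130.6140 / 0.0171 = 7630.9442 W

R_total = 0.0171 K/W, Q = 7630.9442 W


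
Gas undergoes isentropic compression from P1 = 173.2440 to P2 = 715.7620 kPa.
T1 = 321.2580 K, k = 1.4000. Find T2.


(k-1)/k = 0.2857
(P2/P1)^exp = 1.4998
T2 = 321.2580 * 1.4998 = 481.8208 K

481.8208 K


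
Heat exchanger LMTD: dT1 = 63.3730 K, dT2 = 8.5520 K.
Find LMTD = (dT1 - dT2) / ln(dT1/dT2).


dT1/dT2 = 7.4103
ln(dT1/dT2) = 2.0029
LMTD = 54.8210 / 2.0029 = 27.3712 K

27.3712 K


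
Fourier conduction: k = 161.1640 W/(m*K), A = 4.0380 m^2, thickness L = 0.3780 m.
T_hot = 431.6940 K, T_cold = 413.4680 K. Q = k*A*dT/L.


dT = 18.2260 K
Q = 161.1640 * 4.0380 * 18.2260 / 0.3780 = 31378.6257 W

31378.6257 W


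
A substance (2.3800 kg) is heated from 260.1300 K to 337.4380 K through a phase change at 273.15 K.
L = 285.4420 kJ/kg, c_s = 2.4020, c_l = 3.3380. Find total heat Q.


Q1 (sensible, solid) = 2.3800 * 2.4020 * 13.0200 = 74.4322 kJ
Q2 (latent) = 2.3800 * 285.4420 = 679.3520 kJ
Q3 (sensible, liquid) = 2.3800 * 3.3380 * 64.2880 = 510.7322 kJ
Q_total = 1264.5163 kJ

1264.5163 kJ


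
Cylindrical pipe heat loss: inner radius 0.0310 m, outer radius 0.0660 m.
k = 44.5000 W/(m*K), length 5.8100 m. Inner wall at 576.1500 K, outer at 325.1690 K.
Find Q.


dT = 250.9810 K
ln(ro/ri) = 0.7557
Q = 2*pi*44.5000*5.8100*250.9810 / 0.7557 = 539543.0357 W

539543.0357 W


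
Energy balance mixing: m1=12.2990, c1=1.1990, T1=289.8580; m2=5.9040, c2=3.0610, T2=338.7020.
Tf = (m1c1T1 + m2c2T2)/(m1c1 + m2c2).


num = 10395.4626
den = 32.8186
Tf = 316.7548 K

316.7548 K


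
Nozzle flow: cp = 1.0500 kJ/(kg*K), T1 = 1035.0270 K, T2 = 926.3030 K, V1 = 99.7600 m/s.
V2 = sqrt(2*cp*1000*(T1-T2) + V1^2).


dT = 108.7240 K
2*cp*1000*dT = 228320.4000
V1^2 = 9952.0576
V2 = sqrt(238272.4576) = 488.1316 m/s

488.1316 m/s


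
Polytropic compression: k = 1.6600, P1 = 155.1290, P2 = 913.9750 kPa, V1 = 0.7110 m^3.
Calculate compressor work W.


(k-1)/k = 0.3976
(P2/P1)^exp = 2.0241
W = 2.5152 * 155.1290 * 0.7110 * (2.0241 - 1) = 284.1097 kJ

284.1097 kJ


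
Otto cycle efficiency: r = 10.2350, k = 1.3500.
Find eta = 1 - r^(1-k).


r^(k-1) = 2.2570
eta = 1 - 1/2.2570 = 0.5569 = 55.6933%

55.6933%


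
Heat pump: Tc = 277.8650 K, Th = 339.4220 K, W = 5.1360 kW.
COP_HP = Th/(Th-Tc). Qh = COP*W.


COP = 339.4220 / 61.5570 = 5.5139
Qh = 5.5139 * 5.1360 = 28.3196 kW

COP = 5.5139, Qh = 28.3196 kW


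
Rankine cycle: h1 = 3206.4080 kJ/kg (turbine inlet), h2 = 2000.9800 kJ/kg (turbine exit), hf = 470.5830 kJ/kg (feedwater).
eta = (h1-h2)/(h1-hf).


W = 1205.4280 kJ/kg
Q_in = 2735.8250 kJ/kg
eta = 0.4406 = 44.0609%

eta = 44.0609%


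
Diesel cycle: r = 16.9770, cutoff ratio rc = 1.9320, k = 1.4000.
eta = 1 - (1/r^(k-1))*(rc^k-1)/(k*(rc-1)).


r^(k-1) = 3.1042
rc^k = 2.5143
eta = 0.6261 = 62.6138%

62.6138%


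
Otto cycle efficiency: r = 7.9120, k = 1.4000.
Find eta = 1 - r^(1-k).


r^(k-1) = 2.2873
eta = 1 - 1/2.2873 = 0.5628 = 56.2795%

56.2795%


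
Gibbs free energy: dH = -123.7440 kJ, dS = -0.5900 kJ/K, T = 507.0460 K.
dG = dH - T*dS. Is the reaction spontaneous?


T*dS = 507.0460 * -0.5900 = -299.1571 kJ
dG = -123.7440 + 299.1571 = 175.4131 kJ (non-spontaneous)

dG = 175.4131 kJ, non-spontaneous


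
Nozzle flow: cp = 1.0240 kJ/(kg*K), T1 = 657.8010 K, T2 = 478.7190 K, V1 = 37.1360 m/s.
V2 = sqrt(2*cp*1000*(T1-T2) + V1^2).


dT = 179.0820 K
2*cp*1000*dT = 366759.9360
V1^2 = 1379.0825
V2 = sqrt(368139.0185) = 606.7446 m/s

606.7446 m/s


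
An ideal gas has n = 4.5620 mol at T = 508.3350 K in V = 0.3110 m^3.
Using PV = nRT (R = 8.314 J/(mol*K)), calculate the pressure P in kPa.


P = nRT/V = 4.5620 * 8.314 * 508.3350 / 0.3110
= 19280.3678 / 0.3110 = 61994.7517 Pa = 61.9948 kPa

61.9948 kPa


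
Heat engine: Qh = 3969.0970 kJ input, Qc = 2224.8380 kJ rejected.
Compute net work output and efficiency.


W = 3969.0970 - 2224.8380 = 1744.2590 kJ
eta = 1744.2590 / 3969.0970 = 0.4395 = 43.9460%

W = 1744.2590 kJ, eta = 43.9460%


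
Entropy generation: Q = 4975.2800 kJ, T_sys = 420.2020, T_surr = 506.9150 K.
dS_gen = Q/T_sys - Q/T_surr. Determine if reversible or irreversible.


dS_sys = 4975.2800/420.2020 = 11.8402 kJ/K
dS_surr = -4975.2800/506.9150 = -9.8148 kJ/K
dS_gen = 11.8402 - 9.8148 = 2.0254 kJ/K (irreversible)

dS_gen = 2.0254 kJ/K, irreversible


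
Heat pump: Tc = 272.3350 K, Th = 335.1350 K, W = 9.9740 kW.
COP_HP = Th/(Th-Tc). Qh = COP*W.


COP = 335.1350 / 62.8000 = 5.3365
Qh = 5.3365 * 9.9740 = 53.2267 kW

COP = 5.3365, Qh = 53.2267 kW


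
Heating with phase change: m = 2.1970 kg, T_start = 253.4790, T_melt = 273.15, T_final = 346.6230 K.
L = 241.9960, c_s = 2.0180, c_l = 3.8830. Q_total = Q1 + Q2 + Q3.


Q1 (sensible, solid) = 2.1970 * 2.0180 * 19.6710 = 87.2123 kJ
Q2 (latent) = 2.1970 * 241.9960 = 531.6652 kJ
Q3 (sensible, liquid) = 2.1970 * 3.8830 * 73.4730 = 626.7946 kJ
Q_total = 1245.6721 kJ

1245.6721 kJ


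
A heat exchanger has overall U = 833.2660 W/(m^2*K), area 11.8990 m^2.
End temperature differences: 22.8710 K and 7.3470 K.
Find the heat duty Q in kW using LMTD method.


LMTD = 13.6706 K
Q = 833.2660 * 11.8990 * 13.6706 = 135544.1935 W = 135.5442 kW

135.5442 kW


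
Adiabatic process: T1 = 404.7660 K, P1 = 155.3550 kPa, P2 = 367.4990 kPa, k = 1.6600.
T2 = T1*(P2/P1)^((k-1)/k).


(k-1)/k = 0.3976
(P2/P1)^exp = 1.4082
T2 = 404.7660 * 1.4082 = 570.0007 K

570.0007 K


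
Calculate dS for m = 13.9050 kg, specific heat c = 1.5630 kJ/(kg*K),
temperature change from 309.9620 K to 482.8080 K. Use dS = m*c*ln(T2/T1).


T2/T1 = 1.5576
ln(T2/T1) = 0.4432
dS = 13.9050 * 1.5630 * 0.4432 = 9.6316 kJ/K

9.6316 kJ/K


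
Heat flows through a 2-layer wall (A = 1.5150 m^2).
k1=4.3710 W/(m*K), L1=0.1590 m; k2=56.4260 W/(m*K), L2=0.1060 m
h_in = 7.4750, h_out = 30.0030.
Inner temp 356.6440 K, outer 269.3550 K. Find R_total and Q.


R_conv_in = 1/(7.4750*1.5150) = 0.0883
R_1 = 0.1590/(4.3710*1.5150) = 0.0240
R_2 = 0.1060/(56.4260*1.5150) = 0.0012
R_conv_out = 1/(30.0030*1.5150) = 0.0220
R_total = 0.1356 K/W
Q = 87.2890 / 0.1356 = 643.9438 W

R_total = 0.1356 K/W, Q = 643.9438 W


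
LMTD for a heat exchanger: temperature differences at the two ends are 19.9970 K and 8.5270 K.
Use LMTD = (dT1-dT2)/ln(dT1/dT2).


dT1/dT2 = 2.3451
ln(dT1/dT2) = 0.8523
LMTD = 11.4700 / 0.8523 = 13.4570 K

13.4570 K


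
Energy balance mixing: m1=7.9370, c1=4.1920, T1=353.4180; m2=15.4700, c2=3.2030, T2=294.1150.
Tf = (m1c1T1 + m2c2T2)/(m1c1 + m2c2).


num = 26332.4086
den = 82.8223
Tf = 317.9386 K

317.9386 K


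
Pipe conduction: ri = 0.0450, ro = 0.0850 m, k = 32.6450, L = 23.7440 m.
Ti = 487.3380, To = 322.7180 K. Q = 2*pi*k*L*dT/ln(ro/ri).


dT = 164.6200 K
ln(ro/ri) = 0.6360
Q = 2*pi*32.6450*23.7440*164.6200 / 0.6360 = 1260618.2129 W

1260618.2129 W


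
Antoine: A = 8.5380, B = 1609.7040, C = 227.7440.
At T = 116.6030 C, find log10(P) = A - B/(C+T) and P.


C+T = 344.3470
B/(C+T) = 4.6747
log10(P) = 8.5380 - 4.6747 = 3.8633
P = 10^3.8633 = 7300.3441 mmHg

7300.3441 mmHg


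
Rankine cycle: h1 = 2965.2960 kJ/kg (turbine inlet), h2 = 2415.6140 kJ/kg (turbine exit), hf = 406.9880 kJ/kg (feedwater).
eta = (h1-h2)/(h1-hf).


W = 549.6820 kJ/kg
Q_in = 2558.3080 kJ/kg
eta = 0.2149 = 21.4862%

eta = 21.4862%


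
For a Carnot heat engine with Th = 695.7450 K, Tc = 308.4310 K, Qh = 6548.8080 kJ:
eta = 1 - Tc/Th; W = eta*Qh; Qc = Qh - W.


eta = 1 - 308.4310/695.7450 = 0.5567
W = 0.5567 * 6548.8080 = 3645.6533 kJ
Qc = 6548.8080 - 3645.6533 = 2903.1547 kJ

eta = 55.6690%, W = 3645.6533 kJ, Qc = 2903.1547 kJ


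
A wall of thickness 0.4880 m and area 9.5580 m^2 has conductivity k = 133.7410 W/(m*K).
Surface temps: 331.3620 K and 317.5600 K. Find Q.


dT = 13.8020 K
Q = 133.7410 * 9.5580 * 13.8020 / 0.4880 = 36153.7869 W

36153.7869 W


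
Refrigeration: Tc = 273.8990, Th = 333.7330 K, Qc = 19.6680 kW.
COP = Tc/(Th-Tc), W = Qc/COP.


COP = 273.8990 / 59.8340 = 4.5776
W = 19.6680 / 4.5776 = 4.2965 kW

COP = 4.5776, W = 4.2965 kW


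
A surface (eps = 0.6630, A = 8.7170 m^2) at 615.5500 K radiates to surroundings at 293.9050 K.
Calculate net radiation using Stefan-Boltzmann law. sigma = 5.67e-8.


T^4 = 1.4357e+11
Tsurr^4 = 7.4615e+09
Q = 0.6630 * 5.67e-8 * 8.7170 * 1.3611e+11 = 44600.3081 W

44600.3081 W


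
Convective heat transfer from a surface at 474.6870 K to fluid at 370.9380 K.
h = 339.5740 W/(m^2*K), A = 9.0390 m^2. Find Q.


dT = 103.7490 K
Q = 339.5740 * 9.0390 * 103.7490 = 318448.1544 W

318448.1544 W


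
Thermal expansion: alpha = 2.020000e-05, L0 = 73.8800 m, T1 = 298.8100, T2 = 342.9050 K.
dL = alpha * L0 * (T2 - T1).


dT = 44.0950 K
dL = 2.020000e-05 * 73.8800 * 44.0950 = 0.065806 m
L_final = 73.945806 m

dL = 0.065806 m


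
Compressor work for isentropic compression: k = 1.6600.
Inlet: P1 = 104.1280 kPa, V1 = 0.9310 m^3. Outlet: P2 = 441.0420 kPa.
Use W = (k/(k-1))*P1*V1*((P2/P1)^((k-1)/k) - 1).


(k-1)/k = 0.3976
(P2/P1)^exp = 1.7752
W = 2.5152 * 104.1280 * 0.9310 * (1.7752 - 1) = 189.0215 kJ

189.0215 kJ


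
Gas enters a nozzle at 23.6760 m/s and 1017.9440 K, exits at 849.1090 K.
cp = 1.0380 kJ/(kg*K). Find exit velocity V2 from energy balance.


dT = 168.8350 K
2*cp*1000*dT = 350501.4600
V1^2 = 560.5530
V2 = sqrt(351062.0130) = 592.5049 m/s

592.5049 m/s


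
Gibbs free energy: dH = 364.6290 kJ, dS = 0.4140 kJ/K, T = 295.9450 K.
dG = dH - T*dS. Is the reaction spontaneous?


T*dS = 295.9450 * 0.4140 = 122.5212 kJ
dG = 364.6290 - 122.5212 = 242.1078 kJ (non-spontaneous)

dG = 242.1078 kJ, non-spontaneous


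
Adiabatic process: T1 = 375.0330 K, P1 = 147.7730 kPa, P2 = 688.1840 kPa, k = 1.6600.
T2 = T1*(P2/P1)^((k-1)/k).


(k-1)/k = 0.3976
(P2/P1)^exp = 1.8435
T2 = 375.0330 * 1.8435 = 691.3586 K

691.3586 K


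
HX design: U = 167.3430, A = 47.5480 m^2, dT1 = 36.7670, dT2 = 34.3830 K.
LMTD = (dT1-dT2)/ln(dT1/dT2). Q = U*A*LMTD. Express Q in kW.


LMTD = 35.5617 K
Q = 167.3430 * 47.5480 * 35.5617 = 282958.0846 W = 282.9581 kW

282.9581 kW


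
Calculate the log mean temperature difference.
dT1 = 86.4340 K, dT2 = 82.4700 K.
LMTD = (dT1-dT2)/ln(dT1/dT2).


dT1/dT2 = 1.0481
ln(dT1/dT2) = 0.0469
LMTD = 3.9640 / 0.0469 = 84.4365 K

84.4365 K


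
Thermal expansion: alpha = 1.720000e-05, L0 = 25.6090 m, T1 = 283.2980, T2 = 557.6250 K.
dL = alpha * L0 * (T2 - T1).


dT = 274.3270 K
dL = 1.720000e-05 * 25.6090 * 274.3270 = 0.120834 m
L_final = 25.729834 m

dL = 0.120834 m


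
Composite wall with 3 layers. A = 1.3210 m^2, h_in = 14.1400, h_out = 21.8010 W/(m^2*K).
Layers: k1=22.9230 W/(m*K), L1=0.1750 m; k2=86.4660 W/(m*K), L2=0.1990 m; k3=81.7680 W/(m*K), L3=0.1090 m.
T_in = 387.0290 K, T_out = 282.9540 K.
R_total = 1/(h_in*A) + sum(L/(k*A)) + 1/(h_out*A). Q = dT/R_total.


R_conv_in = 1/(14.1400*1.3210) = 0.0535
R_1 = 0.1750/(22.9230*1.3210) = 0.0058
R_2 = 0.1990/(86.4660*1.3210) = 0.0017
R_3 = 0.1090/(81.7680*1.3210) = 0.0010
R_conv_out = 1/(21.8010*1.3210) = 0.0347
R_total = 0.0968 K/W
Q = 104.0750 / 0.0968 = 1075.2660 W

R_total = 0.0968 K/W, Q = 1075.2660 W


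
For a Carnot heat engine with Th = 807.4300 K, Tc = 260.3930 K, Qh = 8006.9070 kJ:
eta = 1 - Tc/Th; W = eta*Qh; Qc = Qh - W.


eta = 1 - 260.3930/807.4300 = 0.6775
W = 0.6775 * 8006.9070 = 5424.7110 kJ
Qc = 8006.9070 - 5424.7110 = 2582.1960 kJ

eta = 67.7504%, W = 5424.7110 kJ, Qc = 2582.1960 kJ


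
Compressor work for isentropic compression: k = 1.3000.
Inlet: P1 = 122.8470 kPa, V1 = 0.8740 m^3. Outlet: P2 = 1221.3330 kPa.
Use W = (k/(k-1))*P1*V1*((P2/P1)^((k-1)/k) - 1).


(k-1)/k = 0.2308
(P2/P1)^exp = 1.6990
W = 4.3333 * 122.8470 * 0.8740 * (1.6990 - 1) = 325.2038 kJ

325.2038 kJ


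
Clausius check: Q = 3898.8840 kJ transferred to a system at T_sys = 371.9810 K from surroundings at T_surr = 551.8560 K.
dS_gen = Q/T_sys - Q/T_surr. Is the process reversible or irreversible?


dS_sys = 3898.8840/371.9810 = 10.4814 kJ/K
dS_surr = -3898.8840/551.8560 = -7.0650 kJ/K
dS_gen = 10.4814 - 7.0650 = 3.4164 kJ/K (irreversible)

dS_gen = 3.4164 kJ/K, irreversible


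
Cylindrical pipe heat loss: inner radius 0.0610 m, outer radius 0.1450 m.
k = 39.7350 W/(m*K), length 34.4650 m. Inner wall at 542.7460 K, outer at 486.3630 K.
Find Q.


dT = 56.3830 K
ln(ro/ri) = 0.8659
Q = 2*pi*39.7350*34.4650*56.3830 / 0.8659 = 560314.5916 W

560314.5916 W


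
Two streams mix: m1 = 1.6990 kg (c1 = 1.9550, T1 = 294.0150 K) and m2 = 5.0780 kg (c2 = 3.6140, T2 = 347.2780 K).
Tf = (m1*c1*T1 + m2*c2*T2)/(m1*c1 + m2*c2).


num = 7349.7924
den = 21.6734
Tf = 339.1152 K

339.1152 K


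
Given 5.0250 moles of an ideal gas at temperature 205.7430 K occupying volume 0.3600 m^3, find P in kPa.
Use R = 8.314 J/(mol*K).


P = nRT/V = 5.0250 * 8.314 * 205.7430 / 0.3600
= 8595.5002 / 0.3600 = 23876.3894 Pa = 23.8764 kPa

23.8764 kPa


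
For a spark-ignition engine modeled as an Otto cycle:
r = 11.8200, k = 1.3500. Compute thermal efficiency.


r^(k-1) = 2.3736
eta = 1 - 1/2.3736 = 0.5787 = 57.8707%

57.8707%


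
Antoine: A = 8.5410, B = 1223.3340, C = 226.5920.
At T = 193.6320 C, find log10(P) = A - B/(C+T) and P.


C+T = 420.2240
B/(C+T) = 2.9111
log10(P) = 8.5410 - 2.9111 = 5.6299
P = 10^5.6299 = 426434.7736 mmHg

426434.7736 mmHg


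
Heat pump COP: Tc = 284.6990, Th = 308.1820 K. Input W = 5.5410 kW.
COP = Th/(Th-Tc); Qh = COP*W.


COP = 308.1820 / 23.4830 = 13.1236
Qh = 13.1236 * 5.5410 = 72.7180 kW

COP = 13.1236, Qh = 72.7180 kW


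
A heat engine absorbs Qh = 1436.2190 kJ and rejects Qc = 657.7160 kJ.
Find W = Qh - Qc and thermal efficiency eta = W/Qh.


W = 1436.2190 - 657.7160 = 778.5030 kJ
eta = 778.5030 / 1436.2190 = 0.5421 = 54.2050%

W = 778.5030 kJ, eta = 54.2050%


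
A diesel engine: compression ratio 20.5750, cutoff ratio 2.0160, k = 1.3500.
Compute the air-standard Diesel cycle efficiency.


r^(k-1) = 2.8818
rc^k = 2.5767
eta = 0.6011 = 60.1113%

60.1113%


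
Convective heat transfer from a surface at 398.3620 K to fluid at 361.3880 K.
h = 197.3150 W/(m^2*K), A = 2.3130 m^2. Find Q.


dT = 36.9740 K
Q = 197.3150 * 2.3130 * 36.9740 = 16874.5489 W

16874.5489 W


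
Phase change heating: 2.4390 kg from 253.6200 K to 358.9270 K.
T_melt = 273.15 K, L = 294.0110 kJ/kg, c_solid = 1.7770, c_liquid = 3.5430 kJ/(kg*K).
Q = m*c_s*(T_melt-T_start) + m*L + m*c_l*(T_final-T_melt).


Q1 (sensible, solid) = 2.4390 * 1.7770 * 19.5300 = 84.6450 kJ
Q2 (latent) = 2.4390 * 294.0110 = 717.0928 kJ
Q3 (sensible, liquid) = 2.4390 * 3.5430 * 85.7770 = 741.2314 kJ
Q_total = 1542.9693 kJ

1542.9693 kJ


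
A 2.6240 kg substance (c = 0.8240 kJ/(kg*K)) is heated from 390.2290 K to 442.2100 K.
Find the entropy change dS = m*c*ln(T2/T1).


T2/T1 = 1.1332
ln(T2/T1) = 0.1251
dS = 2.6240 * 0.8240 * 0.1251 = 0.2704 kJ/K

0.2704 kJ/K


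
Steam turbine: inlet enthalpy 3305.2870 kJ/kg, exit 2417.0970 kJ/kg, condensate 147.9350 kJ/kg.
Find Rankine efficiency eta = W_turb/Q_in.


W = 888.1900 kJ/kg
Q_in = 3157.3520 kJ/kg
eta = 0.2813 = 28.1309%

eta = 28.1309%


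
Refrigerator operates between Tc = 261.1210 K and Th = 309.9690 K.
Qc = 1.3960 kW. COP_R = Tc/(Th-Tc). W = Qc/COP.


COP = 261.1210 / 48.8480 = 5.3456
W = 1.3960 / 5.3456 = 0.2612 kW

COP = 5.3456, W = 0.2612 kW


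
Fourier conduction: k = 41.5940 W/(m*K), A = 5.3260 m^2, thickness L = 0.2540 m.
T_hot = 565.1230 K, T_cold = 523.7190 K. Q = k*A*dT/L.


dT = 41.4040 K
Q = 41.5940 * 5.3260 * 41.4040 / 0.2540 = 36111.0763 W

36111.0763 W


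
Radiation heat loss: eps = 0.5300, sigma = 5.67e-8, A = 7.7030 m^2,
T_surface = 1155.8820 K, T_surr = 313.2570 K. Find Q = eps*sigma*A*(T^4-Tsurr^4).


T^4 = 1.7851e+12
Tsurr^4 = 9.6295e+09
Q = 0.5300 * 5.67e-8 * 7.7030 * 1.7754e+12 = 410982.8476 W

410982.8476 W


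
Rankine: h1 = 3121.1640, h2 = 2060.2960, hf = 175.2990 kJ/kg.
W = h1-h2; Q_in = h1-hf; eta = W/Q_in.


W = 1060.8680 kJ/kg
Q_in = 2945.8650 kJ/kg
eta = 0.3601 = 36.0121%

eta = 36.0121%


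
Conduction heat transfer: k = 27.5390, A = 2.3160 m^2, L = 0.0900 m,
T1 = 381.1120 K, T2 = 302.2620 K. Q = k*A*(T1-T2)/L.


dT = 78.8500 K
Q = 27.5390 * 2.3160 * 78.8500 / 0.0900 = 55878.6505 W

55878.6505 W


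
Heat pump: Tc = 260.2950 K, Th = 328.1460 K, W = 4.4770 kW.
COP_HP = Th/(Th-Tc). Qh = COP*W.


COP = 328.1460 / 67.8510 = 4.8363
Qh = 4.8363 * 4.4770 = 21.6520 kW

COP = 4.8363, Qh = 21.6520 kW


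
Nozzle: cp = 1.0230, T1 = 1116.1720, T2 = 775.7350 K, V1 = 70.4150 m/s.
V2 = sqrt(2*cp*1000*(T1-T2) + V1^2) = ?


dT = 340.4370 K
2*cp*1000*dT = 696534.1020
V1^2 = 4958.2722
V2 = sqrt(701492.3742) = 837.5514 m/s

837.5514 m/s


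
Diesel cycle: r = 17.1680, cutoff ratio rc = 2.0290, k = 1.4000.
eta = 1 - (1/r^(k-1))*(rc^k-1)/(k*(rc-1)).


r^(k-1) = 3.1181
rc^k = 2.6927
eta = 0.6232 = 62.3158%

62.3158%


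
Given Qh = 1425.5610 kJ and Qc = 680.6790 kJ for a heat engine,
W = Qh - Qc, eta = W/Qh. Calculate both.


W = 1425.5610 - 680.6790 = 744.8820 kJ
eta = 744.8820 / 1425.5610 = 0.5225 = 52.2519%

W = 744.8820 kJ, eta = 52.2519%


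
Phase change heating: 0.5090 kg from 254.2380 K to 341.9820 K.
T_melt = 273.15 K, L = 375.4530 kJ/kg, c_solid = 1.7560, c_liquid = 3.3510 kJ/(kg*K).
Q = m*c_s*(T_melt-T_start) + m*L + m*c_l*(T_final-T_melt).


Q1 (sensible, solid) = 0.5090 * 1.7560 * 18.9120 = 16.9036 kJ
Q2 (latent) = 0.5090 * 375.4530 = 191.1056 kJ
Q3 (sensible, liquid) = 0.5090 * 3.3510 * 68.8320 = 117.4039 kJ
Q_total = 325.4131 kJ

325.4131 kJ


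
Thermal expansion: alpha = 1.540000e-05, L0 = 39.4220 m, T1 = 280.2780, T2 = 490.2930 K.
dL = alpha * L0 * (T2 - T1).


dT = 210.0150 K
dL = 1.540000e-05 * 39.4220 * 210.0150 = 0.127500 m
L_final = 39.549500 m

dL = 0.127500 m


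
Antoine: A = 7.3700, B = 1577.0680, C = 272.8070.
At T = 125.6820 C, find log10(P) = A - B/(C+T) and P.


C+T = 398.4890
B/(C+T) = 3.9576
log10(P) = 7.3700 - 3.9576 = 3.4124
P = 10^3.4124 = 2584.5212 mmHg

2584.5212 mmHg


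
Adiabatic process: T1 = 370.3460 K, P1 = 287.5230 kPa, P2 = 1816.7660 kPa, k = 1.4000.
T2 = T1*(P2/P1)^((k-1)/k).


(k-1)/k = 0.2857
(P2/P1)^exp = 1.6934
T2 = 370.3460 * 1.6934 = 627.1307 K

627.1307 K


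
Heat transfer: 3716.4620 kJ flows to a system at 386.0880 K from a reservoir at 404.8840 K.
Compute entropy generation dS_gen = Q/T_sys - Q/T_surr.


dS_sys = 3716.4620/386.0880 = 9.6259 kJ/K
dS_surr = -3716.4620/404.8840 = -9.1791 kJ/K
dS_gen = 9.6259 - 9.1791 = 0.4469 kJ/K (irreversible)

dS_gen = 0.4469 kJ/K, irreversible


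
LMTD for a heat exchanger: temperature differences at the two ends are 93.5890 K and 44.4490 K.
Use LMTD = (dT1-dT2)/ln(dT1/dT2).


dT1/dT2 = 2.1055
ln(dT1/dT2) = 0.7446
LMTD = 49.1400 / 0.7446 = 65.9978 K

65.9978 K


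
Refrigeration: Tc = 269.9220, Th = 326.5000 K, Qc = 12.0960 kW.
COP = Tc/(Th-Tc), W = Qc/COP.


COP = 269.9220 / 56.5780 = 4.7708
W = 12.0960 / 4.7708 = 2.5354 kW

COP = 4.7708, W = 2.5354 kW


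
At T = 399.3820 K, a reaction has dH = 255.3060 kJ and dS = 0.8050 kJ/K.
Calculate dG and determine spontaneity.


T*dS = 399.3820 * 0.8050 = 321.5025 kJ
dG = 255.3060 - 321.5025 = -66.1965 kJ (spontaneous)

dG = -66.1965 kJ, spontaneous


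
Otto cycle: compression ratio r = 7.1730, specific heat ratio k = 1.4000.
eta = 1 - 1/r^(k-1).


r^(k-1) = 2.1993
eta = 1 - 1/2.1993 = 0.5453 = 54.5306%

54.5306%


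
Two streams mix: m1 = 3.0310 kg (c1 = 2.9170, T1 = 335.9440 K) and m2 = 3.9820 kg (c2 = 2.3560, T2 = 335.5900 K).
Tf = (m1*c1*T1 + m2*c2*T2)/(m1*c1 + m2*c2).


num = 6118.5928
den = 18.2230
Tf = 335.7618 K

335.7618 K


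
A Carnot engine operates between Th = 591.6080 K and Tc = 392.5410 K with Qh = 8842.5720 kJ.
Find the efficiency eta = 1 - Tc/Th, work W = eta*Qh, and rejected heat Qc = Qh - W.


eta = 1 - 392.5410/591.6080 = 0.3365
W = 0.3365 * 8842.5720 = 2975.3896 kJ
Qc = 8842.5720 - 2975.3896 = 5867.1824 kJ

eta = 33.6485%, W = 2975.3896 kJ, Qc = 5867.1824 kJ


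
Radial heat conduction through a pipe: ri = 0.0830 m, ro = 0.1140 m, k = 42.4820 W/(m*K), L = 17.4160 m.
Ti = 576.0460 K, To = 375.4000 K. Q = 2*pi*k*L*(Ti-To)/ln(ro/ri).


dT = 200.6460 K
ln(ro/ri) = 0.3174
Q = 2*pi*42.4820*17.4160*200.6460 / 0.3174 = 2939101.0155 W

2939101.0155 W


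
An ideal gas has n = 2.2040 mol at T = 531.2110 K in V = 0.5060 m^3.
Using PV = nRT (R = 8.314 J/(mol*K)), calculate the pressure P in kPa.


P = nRT/V = 2.2040 * 8.314 * 531.2110 / 0.5060
= 9733.9401 / 0.5060 = 19237.0358 Pa = 19.2370 kPa

19.2370 kPa


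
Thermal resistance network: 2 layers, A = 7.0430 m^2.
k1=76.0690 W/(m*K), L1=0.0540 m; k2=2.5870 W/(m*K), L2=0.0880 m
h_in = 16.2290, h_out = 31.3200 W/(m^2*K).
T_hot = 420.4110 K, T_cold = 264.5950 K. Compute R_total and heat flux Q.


R_conv_in = 1/(16.2290*7.0430) = 0.0087
R_1 = 0.0540/(76.0690*7.0430) = 0.0001
R_2 = 0.0880/(2.5870*7.0430) = 0.0048
R_conv_out = 1/(31.3200*7.0430) = 0.0045
R_total = 0.0182 K/W
Q = 155.8160 / 0.0182 = 8555.3059 W

R_total = 0.0182 K/W, Q = 8555.3059 W


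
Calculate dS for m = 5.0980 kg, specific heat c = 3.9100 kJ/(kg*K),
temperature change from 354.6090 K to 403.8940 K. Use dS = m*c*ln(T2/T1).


T2/T1 = 1.1390
ln(T2/T1) = 0.1301
dS = 5.0980 * 3.9100 * 0.1301 = 2.5940 kJ/K

2.5940 kJ/K


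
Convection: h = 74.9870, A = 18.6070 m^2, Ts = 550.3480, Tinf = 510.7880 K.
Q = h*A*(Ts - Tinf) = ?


dT = 39.5600 K
Q = 74.9870 * 18.6070 * 39.5600 = 55197.3998 W

55197.3998 W


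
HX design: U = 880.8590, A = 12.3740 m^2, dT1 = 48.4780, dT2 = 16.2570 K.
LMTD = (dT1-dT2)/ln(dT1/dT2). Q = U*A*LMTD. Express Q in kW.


LMTD = 29.4906 K
Q = 880.8590 * 12.3740 * 29.4906 = 321439.8316 W = 321.4398 kW

321.4398 kW


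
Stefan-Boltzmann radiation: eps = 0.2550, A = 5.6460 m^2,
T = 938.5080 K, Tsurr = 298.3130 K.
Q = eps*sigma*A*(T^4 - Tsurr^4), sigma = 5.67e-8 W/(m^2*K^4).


T^4 = 7.7580e+11
Tsurr^4 = 7.9193e+09
Q = 0.2550 * 5.67e-8 * 5.6460 * 7.6788e+11 = 62684.4772 W

62684.4772 W


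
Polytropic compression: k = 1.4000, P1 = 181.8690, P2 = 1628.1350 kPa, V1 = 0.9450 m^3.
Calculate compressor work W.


(k-1)/k = 0.2857
(P2/P1)^exp = 1.8706
W = 3.5000 * 181.8690 * 0.9450 * (1.8706 - 1) = 523.6924 kJ

523.6924 kJ


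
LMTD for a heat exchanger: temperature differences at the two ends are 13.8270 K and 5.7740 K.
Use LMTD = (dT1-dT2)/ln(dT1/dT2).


dT1/dT2 = 2.3947
ln(dT1/dT2) = 0.8733
LMTD = 8.0530 / 0.8733 = 9.2218 K

9.2218 K


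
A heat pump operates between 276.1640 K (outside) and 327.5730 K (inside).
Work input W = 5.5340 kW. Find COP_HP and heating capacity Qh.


COP = 327.5730 / 51.4090 = 6.3719
Qh = 6.3719 * 5.5340 = 35.2621 kW

COP = 6.3719, Qh = 35.2621 kW


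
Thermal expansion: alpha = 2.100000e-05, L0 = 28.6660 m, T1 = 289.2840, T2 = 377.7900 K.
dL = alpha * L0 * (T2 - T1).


dT = 88.5060 K
dL = 2.100000e-05 * 28.6660 * 88.5060 = 0.053279 m
L_final = 28.719279 m

dL = 0.053279 m


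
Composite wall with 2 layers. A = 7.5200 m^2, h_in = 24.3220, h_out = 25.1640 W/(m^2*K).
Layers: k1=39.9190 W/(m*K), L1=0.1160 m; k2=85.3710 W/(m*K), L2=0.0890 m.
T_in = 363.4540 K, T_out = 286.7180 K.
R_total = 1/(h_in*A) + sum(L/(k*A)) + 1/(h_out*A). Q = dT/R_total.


R_conv_in = 1/(24.3220*7.5200) = 0.0055
R_1 = 0.1160/(39.9190*7.5200) = 0.0004
R_2 = 0.0890/(85.3710*7.5200) = 0.0001
R_conv_out = 1/(25.1640*7.5200) = 0.0053
R_total = 0.0113 K/W
Q = 76.7360 / 0.0113 = 6804.6705 W

R_total = 0.0113 K/W, Q = 6804.6705 W


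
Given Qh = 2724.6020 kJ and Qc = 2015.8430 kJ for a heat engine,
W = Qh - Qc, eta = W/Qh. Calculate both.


W = 2724.6020 - 2015.8430 = 708.7590 kJ
eta = 708.7590 / 2724.6020 = 0.2601 = 26.0133%

W = 708.7590 kJ, eta = 26.0133%


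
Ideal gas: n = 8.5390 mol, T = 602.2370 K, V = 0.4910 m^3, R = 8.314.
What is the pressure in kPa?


P = nRT/V = 8.5390 * 8.314 * 602.2370 / 0.4910
= 42754.7595 / 0.4910 = 87076.9032 Pa = 87.0769 kPa

87.0769 kPa


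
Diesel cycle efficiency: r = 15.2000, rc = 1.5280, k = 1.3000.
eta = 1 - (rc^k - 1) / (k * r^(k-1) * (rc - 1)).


r^(k-1) = 2.2623
rc^k = 1.7352
eta = 0.5265 = 52.6521%

52.6521%


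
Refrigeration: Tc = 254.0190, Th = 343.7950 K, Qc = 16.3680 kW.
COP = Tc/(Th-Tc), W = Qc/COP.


COP = 254.0190 / 89.7760 = 2.8295
W = 16.3680 / 2.8295 = 5.7848 kW

COP = 2.8295, W = 5.7848 kW


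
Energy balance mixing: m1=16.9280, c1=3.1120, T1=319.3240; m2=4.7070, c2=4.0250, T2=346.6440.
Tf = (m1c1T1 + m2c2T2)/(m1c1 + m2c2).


num = 23389.3724
den = 71.6256
Tf = 326.5504 K

326.5504 K


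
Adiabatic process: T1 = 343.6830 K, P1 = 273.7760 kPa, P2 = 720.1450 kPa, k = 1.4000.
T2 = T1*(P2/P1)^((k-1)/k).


(k-1)/k = 0.2857
(P2/P1)^exp = 1.3183
T2 = 343.6830 * 1.3183 = 453.0698 K

453.0698 K


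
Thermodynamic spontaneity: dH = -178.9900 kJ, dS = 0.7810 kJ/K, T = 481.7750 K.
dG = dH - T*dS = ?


T*dS = 481.7750 * 0.7810 = 376.2663 kJ
dG = -178.9900 - 376.2663 = -555.2563 kJ (spontaneous)

dG = -555.2563 kJ, spontaneous


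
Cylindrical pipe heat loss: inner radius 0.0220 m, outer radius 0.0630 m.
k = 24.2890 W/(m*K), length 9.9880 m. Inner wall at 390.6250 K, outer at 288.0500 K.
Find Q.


dT = 102.5750 K
ln(ro/ri) = 1.0521
Q = 2*pi*24.2890*9.9880*102.5750 / 1.0521 = 148612.6340 W

148612.6340 W


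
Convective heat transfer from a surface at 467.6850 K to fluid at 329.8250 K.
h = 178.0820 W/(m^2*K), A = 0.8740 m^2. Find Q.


dT = 137.8600 K
Q = 178.0820 * 0.8740 * 137.8600 = 21457.0361 W

21457.0361 W


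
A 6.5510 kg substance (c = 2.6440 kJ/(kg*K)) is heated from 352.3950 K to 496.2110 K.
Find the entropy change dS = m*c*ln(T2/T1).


T2/T1 = 1.4081
ln(T2/T1) = 0.3422
dS = 6.5510 * 2.6440 * 0.3422 = 5.9280 kJ/K

5.9280 kJ/K


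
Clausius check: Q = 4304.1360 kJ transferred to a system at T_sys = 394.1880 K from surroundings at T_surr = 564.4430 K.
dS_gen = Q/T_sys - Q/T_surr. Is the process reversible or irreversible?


dS_sys = 4304.1360/394.1880 = 10.9190 kJ/K
dS_surr = -4304.1360/564.4430 = -7.6255 kJ/K
dS_gen = 10.9190 - 7.6255 = 3.2935 kJ/K (irreversible)

dS_gen = 3.2935 kJ/K, irreversible


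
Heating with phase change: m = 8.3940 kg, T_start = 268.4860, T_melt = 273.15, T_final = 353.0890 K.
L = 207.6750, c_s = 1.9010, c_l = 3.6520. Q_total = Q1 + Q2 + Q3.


Q1 (sensible, solid) = 8.3940 * 1.9010 * 4.6640 = 74.4234 kJ
Q2 (latent) = 8.3940 * 207.6750 = 1743.2240 kJ
Q3 (sensible, liquid) = 8.3940 * 3.6520 * 79.9390 = 2450.5211 kJ
Q_total = 4268.1685 kJ

4268.1685 kJ


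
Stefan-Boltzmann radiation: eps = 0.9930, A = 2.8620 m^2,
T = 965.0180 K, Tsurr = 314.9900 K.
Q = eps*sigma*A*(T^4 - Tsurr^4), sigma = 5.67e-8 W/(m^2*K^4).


T^4 = 8.6724e+11
Tsurr^4 = 9.8444e+09
Q = 0.9930 * 5.67e-8 * 2.8620 * 8.5740e+11 = 138161.0404 W

138161.0404 W


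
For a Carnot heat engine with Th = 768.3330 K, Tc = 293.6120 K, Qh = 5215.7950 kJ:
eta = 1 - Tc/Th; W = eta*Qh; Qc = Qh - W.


eta = 1 - 293.6120/768.3330 = 0.6179
W = 0.6179 * 5215.7950 = 3222.6228 kJ
Qc = 5215.7950 - 3222.6228 = 1993.1722 kJ

eta = 61.7858%, W = 3222.6228 kJ, Qc = 1993.1722 kJ


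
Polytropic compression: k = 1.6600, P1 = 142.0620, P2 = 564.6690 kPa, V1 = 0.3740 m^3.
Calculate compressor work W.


(k-1)/k = 0.3976
(P2/P1)^exp = 1.7309
W = 2.5152 * 142.0620 * 0.3740 * (1.7309 - 1) = 97.6778 kJ

97.6778 kJ


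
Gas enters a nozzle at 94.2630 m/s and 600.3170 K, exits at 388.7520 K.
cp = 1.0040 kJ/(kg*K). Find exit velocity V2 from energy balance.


dT = 211.5650 K
2*cp*1000*dT = 424822.5200
V1^2 = 8885.5132
V2 = sqrt(433708.0332) = 658.5651 m/s

658.5651 m/s


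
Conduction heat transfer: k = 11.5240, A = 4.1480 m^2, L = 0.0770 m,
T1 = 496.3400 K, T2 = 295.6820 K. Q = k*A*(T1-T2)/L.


dT = 200.6580 K
Q = 11.5240 * 4.1480 * 200.6580 / 0.0770 = 124568.3613 W

124568.3613 W


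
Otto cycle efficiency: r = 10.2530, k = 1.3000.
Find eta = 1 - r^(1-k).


r^(k-1) = 2.0103
eta = 1 - 1/2.0103 = 0.5026 = 50.2555%

50.2555%


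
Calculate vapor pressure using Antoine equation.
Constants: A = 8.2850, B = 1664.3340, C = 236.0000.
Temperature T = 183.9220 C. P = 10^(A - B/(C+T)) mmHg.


C+T = 419.9220
B/(C+T) = 3.9634
log10(P) = 8.2850 - 3.9634 = 4.3216
P = 10^4.3216 = 20968.3344 mmHg

20968.3344 mmHg


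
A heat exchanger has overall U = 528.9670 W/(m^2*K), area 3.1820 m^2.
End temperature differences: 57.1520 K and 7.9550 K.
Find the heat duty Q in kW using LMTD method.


LMTD = 24.9489 K
Q = 528.9670 * 3.1820 * 24.9489 = 41993.2479 W = 41.9932 kW

41.9932 kW


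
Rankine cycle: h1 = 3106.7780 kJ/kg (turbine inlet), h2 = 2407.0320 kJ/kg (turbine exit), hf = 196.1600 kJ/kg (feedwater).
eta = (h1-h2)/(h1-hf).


W = 699.7460 kJ/kg
Q_in = 2910.6180 kJ/kg
eta = 0.2404 = 24.0411%

eta = 24.0411%


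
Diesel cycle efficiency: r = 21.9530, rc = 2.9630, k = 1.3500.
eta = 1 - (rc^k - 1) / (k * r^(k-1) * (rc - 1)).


r^(k-1) = 2.9480
rc^k = 4.3335
eta = 0.5733 = 57.3300%

57.3300%


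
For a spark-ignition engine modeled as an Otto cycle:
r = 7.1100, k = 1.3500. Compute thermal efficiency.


r^(k-1) = 1.9868
eta = 1 - 1/1.9868 = 0.4967 = 49.6678%

49.6678%


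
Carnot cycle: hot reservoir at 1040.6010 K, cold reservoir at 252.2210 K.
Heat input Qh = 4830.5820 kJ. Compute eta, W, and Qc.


eta = 1 - 252.2210/1040.6010 = 0.7576
W = 0.7576 * 4830.5820 = 3659.7449 kJ
Qc = 4830.5820 - 3659.7449 = 1170.8371 kJ

eta = 75.7620%, W = 3659.7449 kJ, Qc = 1170.8371 kJ


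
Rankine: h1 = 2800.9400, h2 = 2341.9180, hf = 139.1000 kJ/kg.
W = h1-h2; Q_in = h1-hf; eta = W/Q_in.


W = 459.0220 kJ/kg
Q_in = 2661.8400 kJ/kg
eta = 0.1724 = 17.2445%

eta = 17.2445%


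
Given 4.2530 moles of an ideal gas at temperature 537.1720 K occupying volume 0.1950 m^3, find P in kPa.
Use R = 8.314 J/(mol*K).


P = nRT/V = 4.2530 * 8.314 * 537.1720 / 0.1950
= 18994.1022 / 0.1950 = 97405.6522 Pa = 97.4057 kPa

97.4057 kPa


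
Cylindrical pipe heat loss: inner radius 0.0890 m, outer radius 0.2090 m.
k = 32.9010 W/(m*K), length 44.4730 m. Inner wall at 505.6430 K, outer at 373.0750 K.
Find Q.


dT = 132.5680 K
ln(ro/ri) = 0.8537
Q = 2*pi*32.9010*44.4730*132.5680 / 0.8537 = 1427643.8975 W

1427643.8975 W


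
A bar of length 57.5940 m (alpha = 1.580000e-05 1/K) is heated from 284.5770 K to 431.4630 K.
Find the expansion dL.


dT = 146.8860 K
dL = 1.580000e-05 * 57.5940 * 146.8860 = 0.133664 m
L_final = 57.727664 m

dL = 0.133664 m


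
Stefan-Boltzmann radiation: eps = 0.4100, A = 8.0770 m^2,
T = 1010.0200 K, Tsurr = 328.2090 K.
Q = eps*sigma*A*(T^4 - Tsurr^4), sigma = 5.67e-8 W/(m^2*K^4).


T^4 = 1.0407e+12
Tsurr^4 = 1.1604e+10
Q = 0.4100 * 5.67e-8 * 8.0770 * 1.0291e+12 = 193226.7413 W

193226.7413 W


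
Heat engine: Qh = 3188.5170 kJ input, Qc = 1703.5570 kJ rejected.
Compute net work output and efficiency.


W = 3188.5170 - 1703.5570 = 1484.9600 kJ
eta = 1484.9600 / 3188.5170 = 0.4657 = 46.5721%

W = 1484.9600 kJ, eta = 46.5721%


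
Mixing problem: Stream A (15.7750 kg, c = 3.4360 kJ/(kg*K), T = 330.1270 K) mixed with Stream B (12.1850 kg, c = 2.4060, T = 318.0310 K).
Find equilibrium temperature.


num = 27217.5906
den = 83.5200
Tf = 325.8811 K

325.8811 K


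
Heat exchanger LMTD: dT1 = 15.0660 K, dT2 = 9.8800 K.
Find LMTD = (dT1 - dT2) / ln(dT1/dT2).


dT1/dT2 = 1.5249
ln(dT1/dT2) = 0.4219
LMTD = 5.1860 / 0.4219 = 12.2912 K

12.2912 K


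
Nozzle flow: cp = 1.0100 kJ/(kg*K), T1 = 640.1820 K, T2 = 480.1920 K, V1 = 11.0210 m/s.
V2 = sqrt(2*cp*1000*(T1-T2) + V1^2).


dT = 159.9900 K
2*cp*1000*dT = 323179.8000
V1^2 = 121.4624
V2 = sqrt(323301.2624) = 568.5959 m/s

568.5959 m/s


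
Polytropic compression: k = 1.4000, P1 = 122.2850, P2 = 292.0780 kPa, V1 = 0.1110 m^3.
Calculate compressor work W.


(k-1)/k = 0.2857
(P2/P1)^exp = 1.2824
W = 3.5000 * 122.2850 * 0.1110 * (1.2824 - 1) = 13.4179 kJ

13.4179 kJ


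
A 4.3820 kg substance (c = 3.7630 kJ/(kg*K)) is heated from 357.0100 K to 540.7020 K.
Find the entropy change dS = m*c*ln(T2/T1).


T2/T1 = 1.5145
ln(T2/T1) = 0.4151
dS = 4.3820 * 3.7630 * 0.4151 = 6.8449 kJ/K

6.8449 kJ/K


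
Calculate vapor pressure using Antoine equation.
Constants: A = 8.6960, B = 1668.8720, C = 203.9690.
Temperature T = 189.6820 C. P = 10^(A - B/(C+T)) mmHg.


C+T = 393.6510
B/(C+T) = 4.2395
log10(P) = 8.6960 - 4.2395 = 4.4565
P = 10^4.4565 = 28610.7338 mmHg

28610.7338 mmHg


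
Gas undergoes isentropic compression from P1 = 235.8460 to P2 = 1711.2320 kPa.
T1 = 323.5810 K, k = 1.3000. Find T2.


(k-1)/k = 0.2308
(P2/P1)^exp = 1.5799
T2 = 323.5810 * 1.5799 = 511.2126 K

511.2126 K


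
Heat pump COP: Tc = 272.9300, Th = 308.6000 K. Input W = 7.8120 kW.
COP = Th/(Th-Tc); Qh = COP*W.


COP = 308.6000 / 35.6700 = 8.6515
Qh = 8.6515 * 7.8120 = 67.5857 kW

COP = 8.6515, Qh = 67.5857 kW


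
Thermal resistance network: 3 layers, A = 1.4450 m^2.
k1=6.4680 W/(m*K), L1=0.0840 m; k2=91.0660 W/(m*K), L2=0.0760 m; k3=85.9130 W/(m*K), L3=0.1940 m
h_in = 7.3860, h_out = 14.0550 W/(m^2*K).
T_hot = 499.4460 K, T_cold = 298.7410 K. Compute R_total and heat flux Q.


R_conv_in = 1/(7.3860*1.4450) = 0.0937
R_1 = 0.0840/(6.4680*1.4450) = 0.0090
R_2 = 0.0760/(91.0660*1.4450) = 0.0006
R_3 = 0.1940/(85.9130*1.4450) = 0.0016
R_conv_out = 1/(14.0550*1.4450) = 0.0492
R_total = 0.1541 K/W
Q = 200.7050 / 0.1541 = 1302.7523 W

R_total = 0.1541 K/W, Q = 1302.7523 W


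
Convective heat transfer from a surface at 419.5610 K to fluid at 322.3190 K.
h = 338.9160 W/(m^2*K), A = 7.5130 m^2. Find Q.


dT = 97.2420 K
Q = 338.9160 * 7.5130 * 97.2420 = 247604.9618 W

247604.9618 W


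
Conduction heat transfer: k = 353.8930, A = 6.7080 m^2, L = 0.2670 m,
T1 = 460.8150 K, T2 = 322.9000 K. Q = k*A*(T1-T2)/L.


dT = 137.9150 K
Q = 353.8930 * 6.7080 * 137.9150 / 0.2670 = 1226211.1721 W

1226211.1721 W


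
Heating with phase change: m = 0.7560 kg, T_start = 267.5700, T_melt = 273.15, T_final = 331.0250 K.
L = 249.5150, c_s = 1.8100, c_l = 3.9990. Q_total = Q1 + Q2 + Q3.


Q1 (sensible, solid) = 0.7560 * 1.8100 * 5.5800 = 7.6354 kJ
Q2 (latent) = 0.7560 * 249.5150 = 188.6333 kJ
Q3 (sensible, liquid) = 0.7560 * 3.9990 * 57.8750 = 174.9702 kJ
Q_total = 371.2390 kJ

371.2390 kJ
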